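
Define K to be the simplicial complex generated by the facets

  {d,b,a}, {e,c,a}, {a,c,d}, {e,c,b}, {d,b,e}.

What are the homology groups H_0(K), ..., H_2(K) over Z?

We work with the vertex ordering a < b < c < d < e. The simplices of K, each written with vertices in increasing order, are:

  0-simplices (5): a, b, c, d, e
  1-simplices (10): ab, ac, ad, ae, bc, bd, be, cd, ce, de
  2-simplices (5): abd, acd, ace, bce, bde

so the chain groups are C_0 ≅ Z^5, C_1 ≅ Z^10, C_2 ≅ Z^5.

∂_1: C_1 → C_0 maps an edge to its endpoints' difference, ∂[p,q] = q − p.
The 5×10 boundary matrix has rank 4 and Smith normal form diag(1,1,1,1).

∂_2: C_2 → C_1 maps a triangle to the signed sum of its edges. For instance
  ∂acd = cd − ad + ac,
  ∂abd = bd − ad + ab.
As a 10×5 matrix over Z this has rank 5, with invariant factors (1,1,1,1,1).

Computing H_k = (kernel of ∂_k) / (image of ∂_{k+1}):

  H_0: rank C_0 − rank ∂_1 = 5 − 4 = 1, and the invariant factors of ∂_1 are all 1, so H_0 = Z.
  H_1: rank ker ∂_1 − rank ∂_2 = (10 − 4) − 5 = 1, and the invariant factors of ∂_2 are all 1, so H_1 = Z.
  H_2: rank ker ∂_2 − rank ∂_3 = (5 − 5) − 0 = 0, and there is no ∂_3, so H_2 = 0.

(K is a triangulation of the Möbius band.)

H_0 = Z,  H_1 = Z,  H_2 = 0.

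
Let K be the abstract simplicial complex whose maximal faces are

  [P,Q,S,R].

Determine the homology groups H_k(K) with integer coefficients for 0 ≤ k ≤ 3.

H_0 ≅ Z,  H_1 = 0,  H_2 = 0,  H_3 = 0.

We work with the vertex ordering P < Q < R < S. The simplices of K, each written with vertices in increasing order, are:

  0-simplices (4): P, Q, R, S
  1-simplices (6): PQ, PR, PS, QR, QS, RS
  2-simplices (4): PQR, PQS, PRS, QRS
  3-simplices (1): PQRS

giving chain groups C_0 ≅ Z^4, C_1 ≅ Z^6, C_2 ≅ Z^4, C_3 ≅ Z^1.

∂_1: C_1 → C_0 is given by ∂[p,q] = [q] − [p]. For instance
  ∂PR = R − P.
As a 4×6 matrix over Z this has rank 3, with invariant factors (1,1,1).

Boundary ∂_2: C_2 → C_1 maps a triangle to the signed sum of its edges. For instance
  ∂PRS = RS − PS + PR,
  ∂QRS = RS − QS + QR.
As a 6×4 matrix over Z this has rank 3, with invariant factors (1,1,1).

Boundary ∂_3: C_3 → C_2 sends each 3-simplex σ to the alternating sum Σ_i (−1)^i (σ with its i-th vertex removed). For instance
  ∂PQRS = QRS − PRS + PQS − PQR.
The resulting 4×1 matrix has rank 1, and its Smith normal form has invariant factors (1).

Now H_k = ker ∂_k / im ∂_{k+1}, so:

  H_0: rank C_0 − rank ∂_1 = 4 − 3 = 1, and the invariant factors of ∂_1 are all 1, so H_0 ≅ Z.
  H_1: rank ker ∂_1 − rank ∂_2 = (6 − 3) − 3 = 0, and the invariant factors of ∂_2 are all 1, so H_1 ≅ 0.
  H_2: rank ker ∂_2 − rank ∂_3 = (4 − 3) − 1 = 0, and the invariant factors of ∂_3 are all 1, so H_2 ≅ 0.
  H_3: rank ker ∂_3 − rank ∂_4 = (1 − 1) − 0 = 0, and there is no ∂_4, so H_3 ≅ 0.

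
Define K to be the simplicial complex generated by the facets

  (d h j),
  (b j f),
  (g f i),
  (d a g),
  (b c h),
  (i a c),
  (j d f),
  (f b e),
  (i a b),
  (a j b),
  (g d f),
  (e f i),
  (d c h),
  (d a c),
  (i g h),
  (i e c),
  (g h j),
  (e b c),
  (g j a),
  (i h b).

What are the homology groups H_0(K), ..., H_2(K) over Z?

H_0 = Z,  H_1 = Z ⊕ Z/2,  H_2 = 0.

We work with the vertex ordering a < b < c < d < e < f < g < h < i < j. The simplices of K, each written with vertices in increasing order, are:

  0-simplices (10): a, b, c, d, e, f, g, h, i, j
  1-simplices (30): ab, ac, ad, ag, ai, aj, bc, be, bf, bh, bi, bj, cd, ce, ch, ci, df, dg, dh, dj, ef, ei, fg, fi, fj, gh, gi, gj, hi, hj
  2-simplices (20): abi, abj, acd, aci, adg, agj, bce, bch, bef, bfj, bhi, cdh, cei, dfg, dfj, dhj, efi, fgi, ghi, ghj

so the chain groups are C_0 ≅ Z^10, C_1 ≅ Z^30, C_2 ≅ Z^20.

The boundary map ∂_1: C_1 → C_0 sends each edge [p,q] (with p < q) to q − p. For instance
  ∂bi = i − b.
The resulting 10×30 matrix has rank 9, and its Smith normal form has invariant factors (1,1,1,1,1,1,1,1,1).

Boundary ∂_2: C_2 → C_1 acts by ∂[p,q,r] = [q,r] − [p,r] + [p,q]. For instance
  ∂dfg = fg − dg + df,
  ∂ghi = hi − gi + gh.
This gives a 30×20 integer matrix of rank 20; reducing to Smith normal form yields diagonal entries (1,1,1,1,1,1,1,1,1,1,1,1,1,1,1,1,1,1,1,2).

Reading off H_k = ker ∂_k / im ∂_{k+1}:

  H_0: rank C_0 − rank ∂_1 = 10 − 9 = 1, and the invariant factors of ∂_1 are all 1, so H_0 ≅ Z.
  H_1: rank ker ∂_1 − rank ∂_2 = (30 − 9) − 20 = 1, and ∂_2 has invariant factor 2 > 1, so H_1 ≅ Z ⊕ Z/2.
  H_2: rank ker ∂_2 − rank ∂_3 = (20 − 20) − 0 = 0, and there is no ∂_3, so H_2 ≅ 0.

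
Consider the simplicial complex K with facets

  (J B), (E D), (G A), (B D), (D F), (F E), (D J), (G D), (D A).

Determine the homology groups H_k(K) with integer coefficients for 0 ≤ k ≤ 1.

H_0 = Z,  H_1 = Z^3.

Order the vertices as A < B < D < E < F < G < J. Listing each simplex with vertices in this order, K has dimension 1 with simplices:

  0-simplices (7): A, B, D, E, F, G, J
  1-simplices (9): AD, AG, BD, BJ, DE, DF, DG, DJ, EF

giving chain groups C_0 ≅ Z^7, C_1 ≅ Z^9.

The boundary map ∂_1: C_1 → C_0 is given by ∂[p,q] = [q] − [p].
The 7×9 boundary matrix has rank 6 and Smith normal form diag(1,1,1,1,1,1).

Reading off H_k = ker ∂_k / im ∂_{k+1}:

  H_0: rank C_0 − rank ∂_1 = 7 − 6 = 1, and the invariant factors of ∂_1 are all 1, so H_0 ≅ Z.
  H_1: rank ker ∂_1 − rank ∂_2 = (9 − 6) − 0 = 3, and there is no ∂_2, so H_1 ≅ Z^3.

(K is a triangulation of a wedge of 3 circles.)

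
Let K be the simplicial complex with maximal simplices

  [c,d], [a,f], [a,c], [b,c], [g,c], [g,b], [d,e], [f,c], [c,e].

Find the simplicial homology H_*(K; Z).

H_0 = Z,  H_1 = Z^3.

Take the total order a < b < c < d < e < f < g on the vertex set. Then K (dimension 1) consists of the simplices:

  0-simplices (7): a, b, c, d, e, f, g
  1-simplices (9): ac, af, bc, bg, cd, ce, cf, cg, de

giving chain groups C_0 ≅ Z^7, C_1 ≅ Z^9.

The boundary map ∂_1: C_1 → C_0 sends each edge [p,q] (with p < q) to q − p.
As a 7×9 matrix over Z this has rank 6, with invariant factors (1,1,1,1,1,1).

Reading off H_k = ker ∂_k / im ∂_{k+1}:

  H_0: rank C_0 − rank ∂_1 = 7 − 6 = 1, and the invariant factors of ∂_1 are all 1, so H_0 = Z.
  H_1: rank ker ∂_1 − rank ∂_2 = (9 − 6) − 0 = 3, and there is no ∂_2, so H_1 = Z^3.

(K is a triangulation of a wedge of 3 circles.)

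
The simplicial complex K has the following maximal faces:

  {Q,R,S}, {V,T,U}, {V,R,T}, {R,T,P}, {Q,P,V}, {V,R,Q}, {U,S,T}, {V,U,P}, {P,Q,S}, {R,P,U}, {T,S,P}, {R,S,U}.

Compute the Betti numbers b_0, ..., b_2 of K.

K has 7 vertices, 18 edges, 12 triangles.
rank ∂_0 = 0, rank ∂_1 = 6 ⇒ b_0 = 7 − 0 − 6 = 1; all invariant factors of ∂_1 are 1 so no torsion. So H_0 ≅ Z.
rank ∂_1 = 6, rank ∂_2 = 12 ⇒ b_1 = 18 − 6 − 12 = 0; ∂_2 has invariant factor(s) [2] giving torsion. So H_1 ≅ Z_2.
rank ∂_2 = 12, rank ∂_3 = 0 ⇒ b_2 = 12 − 12 − 0 = 0. So H_2 ≅ 0.

b_0 = 1, b_1 = 0, b_2 = 0.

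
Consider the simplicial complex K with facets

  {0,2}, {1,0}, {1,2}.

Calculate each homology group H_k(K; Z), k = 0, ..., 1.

Fix the vertex order 0 < 1 < 2 and write every simplex with vertices in increasing order. Then dim K = 1 and the simplices of K are:

  0-simplices (3): [0], [1], [2]
  1-simplices (3): [0,1], [0,2], [1,2]

so the chain groups are C_0 ≅ Z^3, C_1 ≅ Z^3.

The boundary map ∂_1: C_1 → C_0 is given by ∂[p,q] = [q] − [p]. For instance
  ∂[1,2] = [2] − [1].
The 3×3 boundary matrix has rank 2 and Smith normal form diag(1,1).

Now H_k = ker ∂_k / im ∂_{k+1}, so:

  H_0: rank C_0 − rank ∂_1 = 3 − 2 = 1, and the invariant factors of ∂_1 are all 1, so H_0 ≅ Z.
  H_1: rank ker ∂_1 − rank ∂_2 = (3 − 2) − 0 = 1, and there is no ∂_2, so H_1 ≅ Z.

H_0 ≅ Z,  H_1 ≅ Z.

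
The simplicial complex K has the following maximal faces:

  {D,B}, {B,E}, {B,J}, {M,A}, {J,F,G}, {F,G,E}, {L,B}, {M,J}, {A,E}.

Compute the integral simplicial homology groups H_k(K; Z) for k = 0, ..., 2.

H_0 = Z,  H_1 = Z^2,  H_2 = 0.

Fix the vertex order A < B < D < E < F < G < J < L < M and write every simplex with vertices in increasing order. Then dim K = 2 and the simplices of K are:

  0-simplices (9): A, B, D, E, F, G, J, L, M
  1-simplices (12): AE, AM, BD, BE, BJ, BL, EF, EG, FG, FJ, GJ, JM
  2-simplices (2): EFG, FGJ

so the chain groups are C_0 ≅ Z^9, C_1 ≅ Z^12, C_2 ≅ Z^2.

The boundary map ∂_1: C_1 → C_0 sends each edge [p,q] (with p < q) to q − p. For instance
  ∂BE = E − B.
This gives a 9×12 integer matrix of rank 8; reducing to Smith normal form yields diagonal entries (1,1,1,1,1,1,1,1).

∂_2: C_2 → C_1 maps a triangle to the signed sum of its edges. For instance
  ∂EFG = FG − EG + EF,
  ∂FGJ = GJ − FJ + FG.
This gives a 12×2 integer matrix of rank 2; reducing to Smith normal form yields diagonal entries (1,1).

Reading off H_k = ker ∂_k / im ∂_{k+1}:

  H_0: rank C_0 − rank ∂_1 = 9 − 8 = 1, and the invariant factors of ∂_1 are all 1, so H_0 = Z.
  H_1: rank ker ∂_1 − rank ∂_2 = (12 − 8) − 2 = 2, and the invariant factors of ∂_2 are all 1, so H_1 = Z^2.
  H_2: rank ker ∂_2 − rank ∂_3 = (2 − 2) − 0 = 0, and there is no ∂_3, so H_2 = 0.

As a check, the Euler characteristic is 9 − 12 + 2 = -1, which agrees with 1 − 2 + 0 = -1.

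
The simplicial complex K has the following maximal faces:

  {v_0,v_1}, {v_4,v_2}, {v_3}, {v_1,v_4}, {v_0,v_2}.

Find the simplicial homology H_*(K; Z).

We work with the vertex ordering v_0 < v_1 < v_2 < v_3 < v_4. The simplices of K, each written with vertices in increasing order, are:

  0-simplices (5): [v_0], [v_1], [v_2], [v_3], [v_4]
  1-simplices (4): [v_0,v_1], [v_0,v_2], [v_1,v_4], [v_2,v_4]

giving chain groups C_0 ≅ Z^5, C_1 ≅ Z^4.

∂_1: C_1 → C_0 sends each edge [p,q] (with p < q) to q − p.
The 5×4 boundary matrix has rank 3 and Smith normal form diag(1,1,1).

Reading off H_k = ker ∂_k / im ∂_{k+1}:

  H_0: rank C_0 − rank ∂_1 = 5 − 3 = 2, and the invariant factors of ∂_1 are all 1, so H_0 = Z^2.
  H_1: rank ker ∂_1 − rank ∂_2 = (4 − 3) − 0 = 1, and there is no ∂_2, so H_1 = Z.

As a check, the Euler characteristic is 5 − 4 = 1, which agrees with 2 − 1 = 1.

H_0 = Z^2,  H_1 = Z.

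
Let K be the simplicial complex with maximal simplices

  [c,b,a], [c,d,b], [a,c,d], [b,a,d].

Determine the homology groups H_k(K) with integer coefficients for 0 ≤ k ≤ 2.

Fix the vertex order a < b < c < d and write every simplex with vertices in increasing order. Then dim K = 2 and the simplices of K are:

  0-simplices (4): a, b, c, d
  1-simplices (6): ab, ac, ad, bc, bd, cd
  2-simplices (4): abc, abd, acd, bcd

Hence C_0 ≅ Z^4, C_1 ≅ Z^6, C_2 ≅ Z^4.

Boundary ∂_1: C_1 → C_0 maps an edge to its endpoints' difference, ∂[p,q] = q − p. For instance
  ∂bd = d − b.
The resulting 4×6 matrix has rank 3, and its Smith normal form has invariant factors (1,1,1).

The boundary map ∂_2: C_2 → C_1 sends each 2-simplex [p,q,r] to [q,r] − [p,r] + [p,q]. For instance
  ∂abc = bc − ac + ab,
  ∂bcd = cd − bd + bc.
The resulting 6×4 matrix has rank 3, and its Smith normal form has invariant factors (1,1,1).

Now H_k = ker ∂_k / im ∂_{k+1}, so:

  H_0: rank C_0 − rank ∂_1 = 4 − 3 = 1, and the invariant factors of ∂_1 are all 1, so H_0 ≅ Z.
  H_1: rank ker ∂_1 − rank ∂_2 = (6 − 3) − 3 = 0, and the invariant factors of ∂_2 are all 1, so H_1 ≅ 0.
  H_2: rank ker ∂_2 − rank ∂_3 = (4 − 3) − 0 = 1, and there is no ∂_3, so H_2 ≅ Z.

As a check, the Euler characteristic is 4 − 6 + 4 = 2, which agrees with 1 − 0 + 1 = 2.
(K is a triangulation of the 2-sphere S^2.)

H_0 ≅ Z,  H_1 = 0,  H_2 ≅ Z.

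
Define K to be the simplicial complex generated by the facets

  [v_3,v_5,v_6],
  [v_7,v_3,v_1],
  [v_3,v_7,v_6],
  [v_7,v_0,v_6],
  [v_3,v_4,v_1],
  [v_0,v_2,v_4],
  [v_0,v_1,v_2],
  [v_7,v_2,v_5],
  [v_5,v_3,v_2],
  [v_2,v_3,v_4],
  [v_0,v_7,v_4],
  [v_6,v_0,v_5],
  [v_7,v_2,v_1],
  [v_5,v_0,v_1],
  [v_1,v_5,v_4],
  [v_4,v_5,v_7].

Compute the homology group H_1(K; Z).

H_1 = Z^2.

K has 8 vertices, 24 edges, 16 triangles.
rank ∂_1 = 7, rank ∂_2 = 15 ⇒ b_1 = 24 − 7 − 15 = 2; all invariant factors of ∂_2 are 1 so no torsion. So H_1 ≅ Z^2.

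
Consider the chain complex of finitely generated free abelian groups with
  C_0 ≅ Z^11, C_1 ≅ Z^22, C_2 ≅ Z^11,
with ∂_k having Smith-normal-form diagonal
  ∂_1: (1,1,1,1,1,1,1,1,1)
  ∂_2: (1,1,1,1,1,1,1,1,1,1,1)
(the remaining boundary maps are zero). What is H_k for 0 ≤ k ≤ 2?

H_0: b_0 = 11 − 0 − 9 = 2; torsion from ∂_1 factors > 1: none. So H_0 ≅ Z^2.
H_1: b_1 = 22 − 9 − 11 = 2; torsion from ∂_2 factors > 1: none. So H_1 ≅ Z^2.
H_2: b_2 = 11 − 11 − 0 = 0; torsion from ∂_3 factors > 1: none. So H_2 ≅ 0.

H_0 ≅ Z^2,  H_1 ≅ Z^2,  H_2 = 0.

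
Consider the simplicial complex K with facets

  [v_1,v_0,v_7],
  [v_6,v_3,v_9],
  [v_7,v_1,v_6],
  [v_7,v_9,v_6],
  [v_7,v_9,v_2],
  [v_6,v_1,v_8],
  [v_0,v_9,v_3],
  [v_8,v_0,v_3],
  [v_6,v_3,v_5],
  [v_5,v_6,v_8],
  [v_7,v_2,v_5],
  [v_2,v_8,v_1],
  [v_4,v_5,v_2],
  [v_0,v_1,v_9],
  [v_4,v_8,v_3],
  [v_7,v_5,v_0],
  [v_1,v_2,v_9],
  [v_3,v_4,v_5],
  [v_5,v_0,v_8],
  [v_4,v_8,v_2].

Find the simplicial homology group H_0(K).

H_0 = Z.

Take the total order v_0 < v_1 < v_2 < v_3 < v_4 < v_5 < v_6 < v_7 < v_8 < v_9 on the vertex set. Then K (dimension 2) consists of the simplices:

  0-simplices (10): [v_0], [v_1], [v_2], [v_3], [v_4], [v_5], [v_6], [v_7], [v_8], [v_9]
  1-simplices (30): (30 of them)
  2-simplices (20): (20 of them)

so the chain groups are C_0 ≅ Z^10, C_1 ≅ Z^30, C_2 ≅ Z^20.

Boundary ∂_1: C_1 → C_0 is given by ∂[p,q] = [q] − [p].
This gives a 10×30 integer matrix of rank 9; reducing to Smith normal form yields diagonal entries (1,1,1,1,1,1,1,1,1).

∂_2: C_2 → C_1 sends each 2-simplex [p,q,r] to [q,r] − [p,r] + [p,q]. For instance
  ∂[v_0,v_5,v_8] = [v_5,v_8] − [v_0,v_8] + [v_0,v_5],
  ∂[v_1,v_2,v_9] = [v_2,v_9] − [v_1,v_9] + [v_1,v_2].
This gives a 30×20 integer matrix of rank 20; reducing to Smith normal form yields diagonal entries (1,1,1,1,1,1,1,1,1,1,1,1,1,1,1,1,1,1,1,2).

Reading off H_k = ker ∂_k / im ∂_{k+1}:

  H_0: rank C_0 − rank ∂_1 = 10 − 9 = 1, and the invariant factors of ∂_1 are all 1, so H_0 = Z.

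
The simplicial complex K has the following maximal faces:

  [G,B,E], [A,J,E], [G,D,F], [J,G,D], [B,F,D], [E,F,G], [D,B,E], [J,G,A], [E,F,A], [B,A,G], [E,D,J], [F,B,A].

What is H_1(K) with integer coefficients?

Take the total order A < B < D < E < F < G < J on the vertex set. Then K (dimension 2) consists of the simplices:

  0-simplices (7): A, B, D, E, F, G, J
  1-simplices (18): AB, AE, AF, AG, AJ, BD, BE, BF, BG, DE, DF, DG, DJ, EF, EG, EJ, FG, GJ
  2-simplices (12): ABF, ABG, AEF, AEJ, AGJ, BDE, BDF, BEG, DEJ, DFG, DGJ, EFG

giving chain groups C_0 ≅ Z^7, C_1 ≅ Z^18, C_2 ≅ Z^12.

∂_1: C_1 → C_0 maps an edge to its endpoints' difference, ∂[p,q] = q − p.
The 7×18 boundary matrix has rank 6 and Smith normal form diag(1,1,1,1,1,1).

The boundary map ∂_2: C_2 → C_1 maps a triangle to the signed sum of its edges. For instance
  ∂BDE = DE − BE + BD,
  ∂DGJ = GJ − DJ + DG.
As a 18×12 matrix over Z this has rank 12, with invariant factors (1,1,1,1,1,1,1,1,1,1,1,2).

Now H_k = ker ∂_k / im ∂_{k+1}, so:

  H_1: rank ker ∂_1 − rank ∂_2 = (18 − 6) − 12 = 0, and ∂_2 has invariant factor 2 > 1, so H_1 = Z/2.

H_1 = Z/2.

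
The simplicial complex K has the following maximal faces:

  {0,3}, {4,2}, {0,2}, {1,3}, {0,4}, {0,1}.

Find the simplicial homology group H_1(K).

Take the total order 0 < 1 < 2 < 3 < 4 on the vertex set. Then K (dimension 1) consists of the simplices:

  0-simplices (5): [0], [1], [2], [3], [4]
  1-simplices (6): [0,1], [0,2], [0,3], [0,4], [1,3], [2,4]

so the chain groups are C_0 ≅ Z^5, C_1 ≅ Z^6.

Boundary ∂_1: C_1 → C_0 maps an edge to its endpoints' difference, ∂[p,q] = q − p. For instance
  ∂[2,4] = [4] − [2].
The 5×6 boundary matrix has rank 4 and Smith normal form diag(1,1,1,1).

Now H_k = ker ∂_k / im ∂_{k+1}, so:

  H_1: rank ker ∂_1 − rank ∂_2 = (6 − 4) − 0 = 2, and there is no ∂_2, so H_1 = Z^2.

H_1 ≅ Z^2.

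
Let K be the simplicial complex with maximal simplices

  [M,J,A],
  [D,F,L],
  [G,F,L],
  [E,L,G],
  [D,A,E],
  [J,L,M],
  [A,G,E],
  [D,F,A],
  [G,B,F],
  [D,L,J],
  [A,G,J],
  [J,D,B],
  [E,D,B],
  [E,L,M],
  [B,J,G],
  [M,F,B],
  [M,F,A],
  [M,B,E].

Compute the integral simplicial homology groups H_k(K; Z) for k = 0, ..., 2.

We work with the vertex ordering A < B < D < E < F < G < J < L < M. The simplices of K, each written with vertices in increasing order, are:

  0-simplices (9): A, B, D, E, F, G, J, L, M
  1-simplices (27): AD, AE, AF, AG, AJ, AM, BD, BE, BF, BG, BJ, BM, DE, DF, DJ, DL, EG, EL, EM, FG, FL, FM, GJ, GL, JL, JM, LM
  2-simplices (18): ADE, ADF, AEG, AFM, AGJ, AJM, BDE, BDJ, BEM, BFG, BFM, BGJ, DFL, DJL, EGL, ELM, FGL, JLM

Hence C_0 ≅ Z^9, C_1 ≅ Z^27, C_2 ≅ Z^18.

Boundary ∂_1: C_1 → C_0 maps an edge to its endpoints' difference, ∂[p,q] = q − p.
The 9×27 boundary matrix has rank 8 and Smith normal form diag(1,1,1,1,1,1,1,1).

Boundary ∂_2: C_2 → C_1 sends each 2-simplex [p,q,r] to [q,r] − [p,r] + [p,q]. For instance
  ∂BEM = EM − BM + BE,
  ∂FGL = GL − FL + FG.
As a 27×18 matrix over Z this has rank 17, with invariant factors (1,1,1,1,1,1,1,1,1,1,1,1,1,1,1,1,1).

Now H_k = ker ∂_k / im ∂_{k+1}, so:

  H_0: rank C_0 − rank ∂_1 = 9 − 8 = 1, and the invariant factors of ∂_1 are all 1, so H_0 ≅ Z.
  H_1: rank ker ∂_1 − rank ∂_2 = (27 − 8) − 17 = 2, and the invariant factors of ∂_2 are all 1, so H_1 ≅ Z^2.
  H_2: rank ker ∂_2 − rank ∂_3 = (18 − 17) − 0 = 1, and there is no ∂_3, so H_2 ≅ Z.

As a check, the Euler characteristic is 9 − 27 + 18 = 0, which agrees with 1 − 2 + 1 = 0.

H_0 ≅ Z,  H_1 ≅ Z^2,  H_2 ≅ Z.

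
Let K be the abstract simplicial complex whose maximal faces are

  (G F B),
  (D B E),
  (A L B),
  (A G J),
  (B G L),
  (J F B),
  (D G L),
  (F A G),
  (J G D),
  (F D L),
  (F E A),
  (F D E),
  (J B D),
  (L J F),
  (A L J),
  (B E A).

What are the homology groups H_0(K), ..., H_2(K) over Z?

K has 8 vertices, 24 edges, 16 triangles.
rank ∂_0 = 0, rank ∂_1 = 7 ⇒ b_0 = 8 − 0 − 7 = 1; all invariant factors of ∂_1 are 1 so no torsion. So H_0 ≅ Z.
rank ∂_1 = 7, rank ∂_2 = 15 ⇒ b_1 = 24 − 7 − 15 = 2; all invariant factors of ∂_2 are 1 so no torsion. So H_1 ≅ Z^2.
rank ∂_2 = 15, rank ∂_3 = 0 ⇒ b_2 = 16 − 15 − 0 = 1. So H_2 ≅ Z.

H_0 = Z,  H_1 = Z^2,  H_2 = Z.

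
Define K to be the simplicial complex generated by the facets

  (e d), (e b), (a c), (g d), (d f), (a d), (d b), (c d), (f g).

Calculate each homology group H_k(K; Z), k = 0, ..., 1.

We work with the vertex ordering a < b < c < d < e < f < g. The simplices of K, each written with vertices in increasing order, are:

  0-simplices (7): a, b, c, d, e, f, g
  1-simplices (9): ac, ad, bd, be, cd, de, df, dg, fg

giving chain groups C_0 ≅ Z^7, C_1 ≅ Z^9.

Boundary ∂_1: C_1 → C_0 sends each edge [p,q] (with p < q) to q − p. For instance
  ∂fg = g − f.
The 7×9 boundary matrix has rank 6 and Smith normal form diag(1,1,1,1,1,1).

From H_k ≅ ker(∂_k) / im(∂_{k+1}) we obtain:

  H_0: rank C_0 − rank ∂_1 = 7 − 6 = 1, and the invariant factors of ∂_1 are all 1, so H_0 = Z.
  H_1: rank ker ∂_1 − rank ∂_2 = (9 − 6) − 0 = 3, and there is no ∂_2, so H_1 = Z^3.

H_0 = Z,  H_1 = Z^3.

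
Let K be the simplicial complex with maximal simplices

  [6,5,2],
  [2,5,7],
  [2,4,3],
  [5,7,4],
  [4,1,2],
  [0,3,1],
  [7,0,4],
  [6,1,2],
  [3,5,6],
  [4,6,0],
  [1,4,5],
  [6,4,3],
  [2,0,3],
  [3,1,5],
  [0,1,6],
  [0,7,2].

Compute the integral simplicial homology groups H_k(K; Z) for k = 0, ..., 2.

H_0 = Z,  H_1 = Z^2,  H_2 = Z.

We work with the vertex ordering 0 < 1 < 2 < 3 < 4 < 5 < 6 < 7. The simplices of K, each written with vertices in increasing order, are:

  0-simplices (8): [0], [1], [2], [3], [4], [5], [6], [7]
  1-simplices (24): (24 of them)
  2-simplices (16): [0,1,3], [0,1,6], [0,2,3], [0,2,7], [0,4,6], [0,4,7], [1,2,4], [1,2,6], [1,3,5], [1,4,5], [2,3,4], [2,5,6], [2,5,7], [3,4,6], [3,5,6], [4,5,7]

Hence C_0 ≅ Z^8, C_1 ≅ Z^24, C_2 ≅ Z^16.

∂_1: C_1 → C_0 maps an edge to its endpoints' difference, ∂[p,q] = q − p.
The 8×24 boundary matrix has rank 7 and Smith normal form diag(1,1,1,1,1,1,1).

Boundary ∂_2: C_2 → C_1 sends each 2-simplex [p,q,r] to [q,r] − [p,r] + [p,q]. For instance
  ∂[2,5,7] = [5,7] − [2,7] + [2,5],
  ∂[0,2,3] = [2,3] − [0,3] + [0,2].
As a 24×16 matrix over Z this has rank 15, with invariant factors (1,1,1,1,1,1,1,1,1,1,1,1,1,1,1).

Now H_k = ker ∂_k / im ∂_{k+1}, so:

  H_0: rank C_0 − rank ∂_1 = 8 − 7 = 1, and the invariant factors of ∂_1 are all 1, so H_0 ≅ Z.
  H_1: rank ker ∂_1 − rank ∂_2 = (24 − 7) − 15 = 2, and the invariant factors of ∂_2 are all 1, so H_1 ≅ Z^2.
  H_2: rank ker ∂_2 − rank ∂_3 = (16 − 15) − 0 = 1, and there is no ∂_3, so H_2 ≅ Z.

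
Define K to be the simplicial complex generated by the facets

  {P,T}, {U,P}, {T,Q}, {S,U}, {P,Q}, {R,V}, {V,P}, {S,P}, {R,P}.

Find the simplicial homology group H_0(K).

Fix the vertex order P < Q < R < S < T < U < V and write every simplex with vertices in increasing order. Then dim K = 1 and the simplices of K are:

  0-simplices (7): P, Q, R, S, T, U, V
  1-simplices (9): PQ, PR, PS, PT, PU, PV, QT, RV, SU

Hence C_0 ≅ Z^7, C_1 ≅ Z^9.

The boundary map ∂_1: C_1 → C_0 is given by ∂[p,q] = [q] − [p].
The resulting 7×9 matrix has rank 6, and its Smith normal form has invariant factors (1,1,1,1,1,1).

Reading off H_k = ker ∂_k / im ∂_{k+1}:

  H_0: rank C_0 − rank ∂_1 = 7 − 6 = 1, and the invariant factors of ∂_1 are all 1, so H_0 = Z.

(K is a triangulation of a wedge of 3 circles.)

H_0 ≅ Z.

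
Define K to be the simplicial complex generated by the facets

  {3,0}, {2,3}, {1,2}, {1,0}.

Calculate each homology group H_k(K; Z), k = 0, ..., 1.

H_0 = Z,  H_1 = Z.

We work with the vertex ordering 0 < 1 < 2 < 3. The simplices of K, each written with vertices in increasing order, are:

  0-simplices (4): [0], [1], [2], [3]
  1-simplices (4): [0,1], [0,3], [1,2], [2,3]

so the chain groups are C_0 ≅ Z^4, C_1 ≅ Z^4.

∂_1: C_1 → C_0 maps an edge to its endpoints' difference, ∂[p,q] = q − p.
As a 4×4 matrix over Z this has rank 3, with invariant factors (1,1,1).

Computing H_k = (kernel of ∂_k) / (image of ∂_{k+1}):

  H_0: rank C_0 − rank ∂_1 = 4 − 3 = 1, and the invariant factors of ∂_1 are all 1, so H_0 ≅ Z.
  H_1: rank ker ∂_1 − rank ∂_2 = (4 − 3) − 0 = 1, and there is no ∂_2, so H_1 ≅ Z.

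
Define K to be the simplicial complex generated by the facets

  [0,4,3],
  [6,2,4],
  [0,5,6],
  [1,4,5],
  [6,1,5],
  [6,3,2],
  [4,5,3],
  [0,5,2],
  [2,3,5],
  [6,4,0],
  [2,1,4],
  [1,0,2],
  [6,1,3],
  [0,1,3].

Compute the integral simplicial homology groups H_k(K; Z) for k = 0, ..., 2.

H_0 ≅ Z,  H_1 ≅ Z^2,  H_2 ≅ Z.

Fix the vertex order 0 < 1 < 2 < 3 < 4 < 5 < 6 and write every simplex with vertices in increasing order. Then dim K = 2 and the simplices of K are:

  0-simplices (7): [0], [1], [2], [3], [4], [5], [6]
  1-simplices (21): [0,1], [0,2], [0,3], [0,4], [0,5], [0,6], [1,2], [1,3], [1,4], [1,5], [1,6], [2,3], [2,4], [2,5], [2,6], [3,4], [3,5], [3,6], [4,5], [4,6], [5,6]
  2-simplices (14): [0,1,2], [0,1,3], [0,2,5], [0,3,4], [0,4,6], [0,5,6], [1,2,4], [1,3,6], [1,4,5], [1,5,6], [2,3,5], [2,3,6], [2,4,6], [3,4,5]

Hence C_0 ≅ Z^7, C_1 ≅ Z^21, C_2 ≅ Z^14.

∂_1: C_1 → C_0 is given by ∂[p,q] = [q] − [p]. For instance
  ∂[3,5] = [5] − [3].
The resulting 7×21 matrix has rank 6, and its Smith normal form has invariant factors (1,1,1,1,1,1).

The boundary map ∂_2: C_2 → C_1 maps a triangle to the signed sum of its edges. For instance
  ∂[0,5,6] = [5,6] − [0,6] + [0,5],
  ∂[2,4,6] = [4,6] − [2,6] + [2,4].
As a 21×14 matrix over Z this has rank 13, with invariant factors (1,1,1,1,1,1,1,1,1,1,1,1,1).

From H_k ≅ ker(∂_k) / im(∂_{k+1}) we obtain:

  H_0: rank C_0 − rank ∂_1 = 7 − 6 = 1, and the invariant factors of ∂_1 are all 1, so H_0 ≅ Z.
  H_1: rank ker ∂_1 − rank ∂_2 = (21 − 6) − 13 = 2, and the invariant factors of ∂_2 are all 1, so H_1 ≅ Z^2.
  H_2: rank ker ∂_2 − rank ∂_3 = (14 − 13) − 0 = 1, and there is no ∂_3, so H_2 ≅ Z.

(K is a triangulation of the torus T^2.)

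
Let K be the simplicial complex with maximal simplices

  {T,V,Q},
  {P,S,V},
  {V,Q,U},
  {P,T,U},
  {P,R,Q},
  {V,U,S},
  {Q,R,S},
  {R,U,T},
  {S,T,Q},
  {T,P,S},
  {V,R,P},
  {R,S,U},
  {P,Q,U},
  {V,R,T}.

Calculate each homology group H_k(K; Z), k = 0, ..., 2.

Order the vertices as P < Q < R < S < T < U < V. Listing each simplex with vertices in this order, K has dimension 2 with simplices:

  0-simplices (7): P, Q, R, S, T, U, V
  1-simplices (21): PQ, PR, PS, PT, PU, PV, QR, QS, QT, QU, QV, RS, RT, RU, RV, ST, SU, SV, TU, TV, UV
  2-simplices (14): PQR, PQU, PRV, PST, PSV, PTU, QRS, QST, QTV, QUV, RSU, RTU, RTV, SUV

Hence C_0 ≅ Z^7, C_1 ≅ Z^21, C_2 ≅ Z^14.

∂_1: C_1 → C_0 is given by ∂[p,q] = [q] − [p]. For instance
  ∂SU = U − S.
As a 7×21 matrix over Z this has rank 6, with invariant factors (1,1,1,1,1,1).

Boundary ∂_2: C_2 → C_1 sends each 2-simplex [p,q,r] to [q,r] − [p,r] + [p,q]. For instance
  ∂PST = ST − PT + PS,
  ∂PTU = TU − PU + PT.
The resulting 21×14 matrix has rank 13, and its Smith normal form has invariant factors (1,1,1,1,1,1,1,1,1,1,1,1,1).

Now H_k = ker ∂_k / im ∂_{k+1}, so:

  H_0: rank C_0 − rank ∂_1 = 7 − 6 = 1, and the invariant factors of ∂_1 are all 1, so H_0 = Z.
  H_1: rank ker ∂_1 − rank ∂_2 = (21 − 6) − 13 = 2, and the invariant factors of ∂_2 are all 1, so H_1 = Z^2.
  H_2: rank ker ∂_2 − rank ∂_3 = (14 − 13) − 0 = 1, and there is no ∂_3, so H_2 = Z.

H_0 ≅ Z,  H_1 ≅ Z^2,  H_2 ≅ Z.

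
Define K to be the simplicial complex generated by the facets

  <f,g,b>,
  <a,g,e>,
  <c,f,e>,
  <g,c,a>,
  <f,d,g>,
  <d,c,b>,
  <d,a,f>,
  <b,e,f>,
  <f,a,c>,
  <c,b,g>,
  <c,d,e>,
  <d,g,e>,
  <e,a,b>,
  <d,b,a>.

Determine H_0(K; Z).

H_0 ≅ Z.

Order the vertices as a < b < c < d < e < f < g. Listing each simplex with vertices in this order, K has dimension 2 with simplices:

  0-simplices (7): a, b, c, d, e, f, g
  1-simplices (21): ab, ac, ad, ae, af, ag, bc, bd, be, bf, bg, cd, ce, cf, cg, de, df, dg, ef, eg, fg
  2-simplices (14): abd, abe, acf, acg, adf, aeg, bcd, bcg, bef, bfg, cde, cef, deg, dfg

Hence C_0 ≅ Z^7, C_1 ≅ Z^21, C_2 ≅ Z^14.

The boundary map ∂_1: C_1 → C_0 sends each edge [p,q] (with p < q) to q − p. For instance
  ∂ef = f − e.
This gives a 7×21 integer matrix of rank 6; reducing to Smith normal form yields diagonal entries (1,1,1,1,1,1).

∂_2: C_2 → C_1 acts by ∂[p,q,r] = [q,r] − [p,r] + [p,q]. For instance
  ∂dfg = fg − dg + df,
  ∂abe = be − ae + ab.
As a 21×14 matrix over Z this has rank 13, with invariant factors (1,1,1,1,1,1,1,1,1,1,1,1,1).

Reading off H_k = ker ∂_k / im ∂_{k+1}:

  H_0: rank C_0 − rank ∂_1 = 7 − 6 = 1, and the invariant factors of ∂_1 are all 1, so H_0 = Z.

(K is a triangulation of the torus T^2.)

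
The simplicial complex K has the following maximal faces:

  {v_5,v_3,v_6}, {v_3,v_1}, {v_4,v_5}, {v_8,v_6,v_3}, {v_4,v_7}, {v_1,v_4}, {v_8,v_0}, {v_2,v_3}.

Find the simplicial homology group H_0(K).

Take the total order v_0 < v_1 < v_2 < v_3 < v_4 < v_5 < v_6 < v_7 < v_8 on the vertex set. Then K (dimension 2) consists of the simplices:

  0-simplices (9): [v_0], [v_1], [v_2], [v_3], [v_4], [v_5], [v_6], [v_7], [v_8]
  1-simplices (11): [v_0,v_8], [v_1,v_3], [v_1,v_4], [v_2,v_3], [v_3,v_5], [v_3,v_6], [v_3,v_8], [v_4,v_5], [v_4,v_7], [v_5,v_6], [v_6,v_8]
  2-simplices (2): [v_3,v_5,v_6], [v_3,v_6,v_8]

so the chain groups are C_0 ≅ Z^9, C_1 ≅ Z^11, C_2 ≅ Z^2.

∂_1: C_1 → C_0 is given by ∂[p,q] = [q] − [p]. For instance
  ∂[v_0,v_8] = [v_8] − [v_0].
The resulting 9×11 matrix has rank 8, and its Smith normal form has invariant factors (1,1,1,1,1,1,1,1).

Boundary ∂_2: C_2 → C_1 acts by ∂[p,q,r] = [q,r] − [p,r] + [p,q]. For instance
  ∂[v_3,v_5,v_6] = [v_5,v_6] − [v_3,v_6] + [v_3,v_5],
  ∂[v_3,v_6,v_8] = [v_6,v_8] − [v_3,v_8] + [v_3,v_6].
The resulting 11×2 matrix has rank 2, and its Smith normal form has invariant factors (1,1).

Reading off H_k = ker ∂_k / im ∂_{k+1}:

  H_0: rank C_0 − rank ∂_1 = 9 − 8 = 1, and the invariant factors of ∂_1 are all 1, so H_0 ≅ Z.

H_0 ≅ Z.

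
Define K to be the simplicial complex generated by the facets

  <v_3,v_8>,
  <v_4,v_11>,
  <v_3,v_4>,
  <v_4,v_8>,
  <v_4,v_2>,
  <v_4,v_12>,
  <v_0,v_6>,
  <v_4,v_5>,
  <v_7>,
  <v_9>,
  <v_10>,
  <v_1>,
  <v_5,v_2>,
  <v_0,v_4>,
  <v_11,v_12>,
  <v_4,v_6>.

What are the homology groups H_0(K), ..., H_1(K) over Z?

Order the vertices as v_0 < v_1 < v_2 < v_3 < v_4 < v_5 < v_6 < v_7 < v_8 < v_9 < v_10 < v_11 < v_12. Listing each simplex with vertices in this order, K has dimension 1 with simplices:

  0-simplices (13): [v_0], [v_1], [v_2], [v_3], [v_4], [v_5], [v_6], [v_7], [v_8], [v_9], [v_10], [v_11], [v_12]
  1-simplices (12): [v_0,v_4], [v_0,v_6], [v_2,v_4], [v_2,v_5], [v_3,v_4], [v_3,v_8], [v_4,v_5], [v_4,v_6], [v_4,v_8], [v_4,v_11], [v_4,v_12], [v_11,v_12]

giving chain groups C_0 ≅ Z^13, C_1 ≅ Z^12.

∂_1: C_1 → C_0 maps an edge to its endpoints' difference, ∂[p,q] = q − p.
As a 13×12 matrix over Z this has rank 8, with invariant factors (1,1,1,1,1,1,1,1).

Reading off H_k = ker ∂_k / im ∂_{k+1}:

  H_0: rank C_0 − rank ∂_1 = 13 − 8 = 5, and the invariant factors of ∂_1 are all 1, so H_0 = Z^5.
  H_1: rank ker ∂_1 − rank ∂_2 = (12 − 8) − 0 = 4, and there is no ∂_2, so H_1 = Z^4.

H_0 = Z^5,  H_1 = Z^4.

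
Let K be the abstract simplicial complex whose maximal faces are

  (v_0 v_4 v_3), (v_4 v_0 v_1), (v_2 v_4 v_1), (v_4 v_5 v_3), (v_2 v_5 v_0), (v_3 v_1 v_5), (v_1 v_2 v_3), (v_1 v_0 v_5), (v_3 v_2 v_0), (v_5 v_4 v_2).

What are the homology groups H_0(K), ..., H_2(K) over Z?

We work with the vertex ordering v_0 < v_1 < v_2 < v_3 < v_4 < v_5. The simplices of K, each written with vertices in increasing order, are:

  0-simplices (6): [v_0], [v_1], [v_2], [v_3], [v_4], [v_5]
  1-simplices (15): (15 of them)
  2-simplices (10): [v_0,v_1,v_4], [v_0,v_1,v_5], [v_0,v_2,v_3], [v_0,v_2,v_5], [v_0,v_3,v_4], [v_1,v_2,v_3], [v_1,v_2,v_4], [v_1,v_3,v_5], [v_2,v_4,v_5], [v_3,v_4,v_5]

giving chain groups C_0 ≅ Z^6, C_1 ≅ Z^15, C_2 ≅ Z^10.

The boundary map ∂_1: C_1 → C_0 maps an edge to its endpoints' difference, ∂[p,q] = q − p. For instance
  ∂[v_3,v_5] = [v_5] − [v_3].
As a 6×15 matrix over Z this has rank 5, with invariant factors (1,1,1,1,1).

The boundary map ∂_2: C_2 → C_1 maps a triangle to the signed sum of its edges. For instance
  ∂[v_0,v_1,v_4] = [v_1,v_4] − [v_0,v_4] + [v_0,v_1],
  ∂[v_0,v_1,v_5] = [v_1,v_5] − [v_0,v_5] + [v_0,v_1].
The 15×10 boundary matrix has rank 10 and Smith normal form diag(1,1,1,1,1,1,1,1,1,2).

Now H_k = ker ∂_k / im ∂_{k+1}, so:

  H_0: rank C_0 − rank ∂_1 = 6 − 5 = 1, and the invariant factors of ∂_1 are all 1, so H_0 ≅ Z.
  H_1: rank ker ∂_1 − rank ∂_2 = (15 − 5) − 10 = 0, and ∂_2 has invariant factor 2 > 1, so H_1 ≅ Z/2Z.
  H_2: rank ker ∂_2 − rank ∂_3 = (10 − 10) − 0 = 0, and there is no ∂_3, so H_2 ≅ 0.

(K is a triangulation of the real projective plane RP^2.)

H_0 ≅ Z,  H_1 ≅ Z/2Z,  H_2 = 0.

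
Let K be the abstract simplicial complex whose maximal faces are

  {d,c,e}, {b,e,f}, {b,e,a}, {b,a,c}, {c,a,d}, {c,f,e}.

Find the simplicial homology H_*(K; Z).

H_0 ≅ Z,  H_1 ≅ Z,  H_2 = 0.

Order the vertices as a < b < c < d < e < f. Listing each simplex with vertices in this order, K has dimension 2 with simplices:

  0-simplices (6): a, b, c, d, e, f
  1-simplices (12): ab, ac, ad, ae, bc, be, bf, cd, ce, cf, de, ef
  2-simplices (6): abc, abe, acd, bef, cde, cef

Hence C_0 ≅ Z^6, C_1 ≅ Z^12, C_2 ≅ Z^6.

∂_1: C_1 → C_0 sends each edge [p,q] (with p < q) to q − p. For instance
  ∂ab = b − a.
As a 6×12 matrix over Z this has rank 5, with invariant factors (1,1,1,1,1).

The boundary map ∂_2: C_2 → C_1 maps a triangle to the signed sum of its edges. For instance
  ∂abc = bc − ac + ab,
  ∂acd = cd − ad + ac.
As a 12×6 matrix over Z this has rank 6, with invariant factors (1,1,1,1,1,1).

Computing H_k = (kernel of ∂_k) / (image of ∂_{k+1}):

  H_0: rank C_0 − rank ∂_1 = 6 − 5 = 1, and the invariant factors of ∂_1 are all 1, so H_0 = Z.
  H_1: rank ker ∂_1 − rank ∂_2 = (12 − 5) − 6 = 1, and the invariant factors of ∂_2 are all 1, so H_1 = Z.
  H_2: rank ker ∂_2 − rank ∂_3 = (6 − 6) − 0 = 0, and there is no ∂_3, so H_2 = 0.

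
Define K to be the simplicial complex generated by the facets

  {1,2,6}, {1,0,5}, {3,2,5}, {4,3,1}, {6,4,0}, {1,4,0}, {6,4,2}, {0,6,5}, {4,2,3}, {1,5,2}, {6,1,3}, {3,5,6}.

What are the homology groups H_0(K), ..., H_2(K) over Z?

Take the total order 0 < 1 < 2 < 3 < 4 < 5 < 6 on the vertex set. Then K (dimension 2) consists of the simplices:

  0-simplices (7): [0], [1], [2], [3], [4], [5], [6]
  1-simplices (18): [0,1], [0,4], [0,5], [0,6], [1,2], [1,3], [1,4], [1,5], [1,6], [2,3], [2,4], [2,5], [2,6], [3,4], [3,5], [3,6], [4,6], [5,6]
  2-simplices (12): [0,1,4], [0,1,5], [0,4,6], [0,5,6], [1,2,5], [1,2,6], [1,3,4], [1,3,6], [2,3,4], [2,3,5], [2,4,6], [3,5,6]

giving chain groups C_0 ≅ Z^7, C_1 ≅ Z^18, C_2 ≅ Z^12.

∂_1: C_1 → C_0 is given by ∂[p,q] = [q] − [p]. For instance
  ∂[3,4] = [4] − [3].
This gives a 7×18 integer matrix of rank 6; reducing to Smith normal form yields diagonal entries (1,1,1,1,1,1).

The boundary map ∂_2: C_2 → C_1 sends each 2-simplex [p,q,r] to [q,r] − [p,r] + [p,q]. For instance
  ∂[1,2,5] = [2,5] − [1,5] + [1,2],
  ∂[0,5,6] = [5,6] − [0,6] + [0,5].
This gives a 18×12 integer matrix of rank 12; reducing to Smith normal form yields diagonal entries (1,1,1,1,1,1,1,1,1,1,1,2).

Computing H_k = (kernel of ∂_k) / (image of ∂_{k+1}):

  H_0: rank C_0 − rank ∂_1 = 7 − 6 = 1, and the invariant factors of ∂_1 are all 1, so H_0 = Z.
  H_1: rank ker ∂_1 − rank ∂_2 = (18 − 6) − 12 = 0, and ∂_2 has invariant factor 2 > 1, so H_1 = Z/2.
  H_2: rank ker ∂_2 − rank ∂_3 = (12 − 12) − 0 = 0, and there is no ∂_3, so H_2 = 0.

H_0 = Z,  H_1 = Z/2,  H_2 = 0.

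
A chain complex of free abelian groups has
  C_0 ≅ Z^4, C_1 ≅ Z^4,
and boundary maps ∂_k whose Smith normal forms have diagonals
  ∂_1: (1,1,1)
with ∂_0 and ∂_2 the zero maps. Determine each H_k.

H_0: b_0 = 4 − 0 − 3 = 1; torsion from ∂_1 factors > 1: none. So H_0 = Z.
H_1: b_1 = 4 − 3 − 0 = 1; torsion from ∂_2 factors > 1: none. So H_1 = Z.

H_0 = Z,  H_1 = Z.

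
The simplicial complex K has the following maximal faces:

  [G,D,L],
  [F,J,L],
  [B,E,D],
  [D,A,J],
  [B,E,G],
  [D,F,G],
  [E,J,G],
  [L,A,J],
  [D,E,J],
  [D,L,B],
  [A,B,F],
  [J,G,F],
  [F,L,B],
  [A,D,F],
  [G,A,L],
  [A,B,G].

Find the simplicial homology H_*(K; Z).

H_0 = Z,  H_1 = Z^2,  H_2 = Z.

Order the vertices as A < B < D < E < F < G < J < L. Listing each simplex with vertices in this order, K has dimension 2 with simplices:

  0-simplices (8): A, B, D, E, F, G, J, L
  1-simplices (24): AB, AD, AF, AG, AJ, AL, BD, BE, BF, BG, BL, DE, DF, DG, DJ, DL, EG, EJ, FG, FJ, FL, GJ, GL, JL
  2-simplices (16): ABF, ABG, ADF, ADJ, AGL, AJL, BDE, BDL, BEG, BFL, DEJ, DFG, DGL, EGJ, FGJ, FJL

giving chain groups C_0 ≅ Z^8, C_1 ≅ Z^24, C_2 ≅ Z^16.

The boundary map ∂_1: C_1 → C_0 sends each edge [p,q] (with p < q) to q − p.
The resulting 8×24 matrix has rank 7, and its Smith normal form has invariant factors (1,1,1,1,1,1,1).

The boundary map ∂_2: C_2 → C_1 sends each 2-simplex [p,q,r] to [q,r] − [p,r] + [p,q]. For instance
  ∂EGJ = GJ − EJ + EG,
  ∂BDL = DL − BL + BD.
As a 24×16 matrix over Z this has rank 15, with invariant factors (1,1,1,1,1,1,1,1,1,1,1,1,1,1,1).

Now H_k = ker ∂_k / im ∂_{k+1}, so:

  H_0: rank C_0 − rank ∂_1 = 8 − 7 = 1, and the invariant factors of ∂_1 are all 1, so H_0 ≅ Z.
  H_1: rank ker ∂_1 − rank ∂_2 = (24 − 7) − 15 = 2, and the invariant factors of ∂_2 are all 1, so H_1 ≅ Z^2.
  H_2: rank ker ∂_2 − rank ∂_3 = (16 − 15) − 0 = 1, and there is no ∂_3, so H_2 ≅ Z.

As a check, the Euler characteristic is 8 − 24 + 16 = 0, which agrees with 1 − 2 + 1 = 0.
(K is a triangulation of the torus T^2.)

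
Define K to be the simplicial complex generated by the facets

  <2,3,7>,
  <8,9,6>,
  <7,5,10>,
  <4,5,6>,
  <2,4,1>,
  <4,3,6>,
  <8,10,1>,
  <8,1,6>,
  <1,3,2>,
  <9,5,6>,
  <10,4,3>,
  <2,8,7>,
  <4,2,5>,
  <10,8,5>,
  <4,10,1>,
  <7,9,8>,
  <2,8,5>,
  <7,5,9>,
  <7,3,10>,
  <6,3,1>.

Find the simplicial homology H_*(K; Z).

K has 10 vertices, 30 edges, 20 triangles.
rank ∂_0 = 0, rank ∂_1 = 9 ⇒ b_0 = 10 − 0 − 9 = 1; all invariant factors of ∂_1 are 1 so no torsion. So H_0 = Z.
rank ∂_1 = 9, rank ∂_2 = 20 ⇒ b_1 = 30 − 9 − 20 = 1; ∂_2 has invariant factor(s) [2] giving torsion. So H_1 = Z ⊕ Z/2Z.
rank ∂_2 = 20, rank ∂_3 = 0 ⇒ b_2 = 20 − 20 − 0 = 0. So H_2 = 0.

H_0 = Z,  H_1 = Z ⊕ Z/2Z,  H_2 = 0.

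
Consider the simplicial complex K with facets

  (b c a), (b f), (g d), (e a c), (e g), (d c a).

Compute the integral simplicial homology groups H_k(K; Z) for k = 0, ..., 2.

H_0 = Z,  H_1 = Z,  H_2 = 0.

Order the vertices as a < b < c < d < e < f < g. Listing each simplex with vertices in this order, K has dimension 2 with simplices:

  0-simplices (7): a, b, c, d, e, f, g
  1-simplices (10): ab, ac, ad, ae, bc, bf, cd, ce, dg, eg
  2-simplices (3): abc, acd, ace

Hence C_0 ≅ Z^7, C_1 ≅ Z^10, C_2 ≅ Z^3.

The boundary map ∂_1: C_1 → C_0 is given by ∂[p,q] = [q] − [p]. For instance
  ∂bf = f − b.
The 7×10 boundary matrix has rank 6 and Smith normal form diag(1,1,1,1,1,1).

Boundary ∂_2: C_2 → C_1 acts by ∂[p,q,r] = [q,r] − [p,r] + [p,q]. For instance
  ∂ace = ce − ae + ac,
  ∂acd = cd − ad + ac.
The resulting 10×3 matrix has rank 3, and its Smith normal form has invariant factors (1,1,1).

Computing H_k = (kernel of ∂_k) / (image of ∂_{k+1}):

  H_0: rank C_0 − rank ∂_1 = 7 − 6 = 1, and the invariant factors of ∂_1 are all 1, so H_0 ≅ Z.
  H_1: rank ker ∂_1 − rank ∂_2 = (10 − 6) − 3 = 1, and the invariant factors of ∂_2 are all 1, so H_1 ≅ Z.
  H_2: rank ker ∂_2 − rank ∂_3 = (3 − 3) − 0 = 0, and there is no ∂_3, so H_2 ≅ 0.

As a check, the Euler characteristic is 7 − 10 + 3 = 0, which agrees with 1 − 1 + 0 = 0.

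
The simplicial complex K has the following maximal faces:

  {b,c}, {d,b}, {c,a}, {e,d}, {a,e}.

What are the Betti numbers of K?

Fix the vertex order a < b < c < d < e and write every simplex with vertices in increasing order. Then dim K = 1 and the simplices of K are:

  0-simplices (5): a, b, c, d, e
  1-simplices (5): ac, ae, bc, bd, de

so the chain groups are C_0 ≅ Z^5, C_1 ≅ Z^5.

The boundary map ∂_1: C_1 → C_0 maps an edge to its endpoints' difference, ∂[p,q] = q − p.
The 5×5 boundary matrix has rank 4 and Smith normal form diag(1,1,1,1).

Reading off H_k = ker ∂_k / im ∂_{k+1}:

  H_0: rank C_0 − rank ∂_1 = 5 − 4 = 1, and the invariant factors of ∂_1 are all 1, so H_0 = Z.
  H_1: rank ker ∂_1 − rank ∂_2 = (5 − 4) − 0 = 1, and there is no ∂_2, so H_1 = Z.

Hence the Betti numbers are b_0 = 1, b_1 = 1.

b_0 = 1, b_1 = 1.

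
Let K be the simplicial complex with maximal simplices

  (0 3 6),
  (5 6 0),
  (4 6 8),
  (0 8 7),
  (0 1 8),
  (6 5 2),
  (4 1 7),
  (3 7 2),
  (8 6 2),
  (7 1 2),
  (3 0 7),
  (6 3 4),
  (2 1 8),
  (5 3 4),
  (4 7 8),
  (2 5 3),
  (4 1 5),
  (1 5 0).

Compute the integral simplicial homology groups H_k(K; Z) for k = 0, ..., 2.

H_0 = Z,  H_1 = Z ⊕ Z/2,  H_2 = 0.

We work with the vertex ordering 0 < 1 < 2 < 3 < 4 < 5 < 6 < 7 < 8. The simplices of K, each written with vertices in increasing order, are:

  0-simplices (9): [0], [1], [2], [3], [4], [5], [6], [7], [8]
  1-simplices (27): (27 of them)
  2-simplices (18): [0,1,5], [0,1,8], [0,3,6], [0,3,7], [0,5,6], [0,7,8], [1,2,7], [1,2,8], [1,4,5], [1,4,7], [2,3,5], [2,3,7], [2,5,6], [2,6,8], [3,4,5], [3,4,6], [4,6,8], [4,7,8]

giving chain groups C_0 ≅ Z^9, C_1 ≅ Z^27, C_2 ≅ Z^18.

∂_1: C_1 → C_0 is given by ∂[p,q] = [q] − [p].
As a 9×27 matrix over Z this has rank 8, with invariant factors (1,1,1,1,1,1,1,1).

The boundary map ∂_2: C_2 → C_1 maps a triangle to the signed sum of its edges. For instance
  ∂[0,1,8] = [1,8] − [0,8] + [0,1],
  ∂[0,3,7] = [3,7] − [0,7] + [0,3].
As a 27×18 matrix over Z this has rank 18, with invariant factors (1,1,1,1,1,1,1,1,1,1,1,1,1,1,1,1,1,2).

Reading off H_k = ker ∂_k / im ∂_{k+1}:

  H_0: rank C_0 − rank ∂_1 = 9 − 8 = 1, and the invariant factors of ∂_1 are all 1, so H_0 = Z.
  H_1: rank ker ∂_1 − rank ∂_2 = (27 − 8) − 18 = 1, and ∂_2 has invariant factor 2 > 1, so H_1 = Z ⊕ Z/2.
  H_2: rank ker ∂_2 − rank ∂_3 = (18 − 18) − 0 = 0, and there is no ∂_3, so H_2 = 0.

As a check, the Euler characteristic is 9 − 27 + 18 = 0, which agrees with 1 − 1 + 0 = 0.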